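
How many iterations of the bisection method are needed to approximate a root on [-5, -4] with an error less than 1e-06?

We need (b-a)/2^n ≤ 1e-06
(-4 - (-5))/2^n ≤ 1e-06
1/2^n ≤ 1e-06
2^n ≥ 1000000
n ≥ log₂(1000000) = 19.93
n ≥ 20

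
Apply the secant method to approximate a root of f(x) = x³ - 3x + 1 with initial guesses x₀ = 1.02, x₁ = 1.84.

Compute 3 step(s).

f(x) = x³ - 3x + 1
x₀ = 1.02, x₁ = 1.84

Secant formula: x_{n+1} = x_n - f(x_n)(x_n - x_{n-1})/(f(x_n) - f(x_{n-1}))

Iteration 1:
  f(1.020000) = -0.998792
  f(1.840000) = 1.709504
  x_2 = 1.840000 - 1.709504×(1.840000 - 1.020000)/(1.709504 - (-0.998792))
       = 1.322408
Iteration 2:
  f(1.840000) = 1.709504
  f(1.322408) = -0.654647
  x_3 = 1.322408 - (-0.654647)×(1.322408 - 1.840000)/(-0.654647 - 1.709504)
       = 1.465732
Iteration 3:
  f(1.322408) = -0.654647
  f(1.465732) = -0.248261
  x_4 = 1.465732 - (-0.248261)×(1.465732 - 1.322408)/(-0.248261 - (-0.654647))
       = 1.553289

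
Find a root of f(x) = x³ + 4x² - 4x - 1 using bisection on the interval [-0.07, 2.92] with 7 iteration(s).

f(x) = x³ + 4x² - 4x - 1
Initial interval: [-0.07, 2.92]

Iteration 1:
  c_1 = (-0.070000 + 2.920000)/2 = 1.425000
  f(c_1) = f(1.425000) = 4.316141
  f(a) × f(c) < 0, new interval: [-0.070000, 1.425000]
Iteration 2:
  c_2 = (-0.070000 + 1.425000)/2 = 0.677500
  f(c_2) = f(0.677500) = -1.562998
  f(a) × f(c) ≥ 0, new interval: [0.677500, 1.425000]
Iteration 3:
  c_3 = (0.677500 + 1.425000)/2 = 1.051250
  f(c_3) = f(1.051250) = 0.377271
  f(a) × f(c) < 0, new interval: [0.677500, 1.051250]
Iteration 4:
  c_4 = (0.677500 + 1.051250)/2 = 0.864375
  f(c_4) = f(0.864375) = -0.823111
  f(a) × f(c) ≥ 0, new interval: [0.864375, 1.051250]
Iteration 5:
  c_5 = (0.864375 + 1.051250)/2 = 0.957812
  f(c_5) = f(0.957812) = -0.282929
  f(a) × f(c) ≥ 0, new interval: [0.957812, 1.051250]
Iteration 6:
  c_6 = (0.957812 + 1.051250)/2 = 1.004531
  f(c_6) = f(1.004531) = 0.031863
  f(a) × f(c) < 0, new interval: [0.957812, 1.004531]
Iteration 7:
  c_7 = (0.957812 + 1.004531)/2 = 0.981172
  f(c_7) = f(0.981172) = -0.129322
  f(a) × f(c) ≥ 0, new interval: [0.981172, 1.004531]

After 7 iteration(s), the approximation is c_7 = 0.981172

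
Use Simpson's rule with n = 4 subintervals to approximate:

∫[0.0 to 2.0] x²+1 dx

f(x) = x²+1
a = 0.0, b = 2.0, n = 4
h = (b - a)/n = 0.500000

Simpson's rule: (h/3)[f(x₀) + 4f(x₁) + 2f(x₂) + ... + f(xₙ)]

x_0 = 0.0000, f(x_0) = 1.000000, coefficient = 1
x_1 = 0.5000, f(x_1) = 1.250000, coefficient = 4
x_2 = 1.0000, f(x_2) = 2.000000, coefficient = 2
x_3 = 1.5000, f(x_3) = 3.250000, coefficient = 4
x_4 = 2.0000, f(x_4) = 5.000000, coefficient = 1

I ≈ (0.500000/3) × 28.000000 = 4.666667
Exact value: 4.666667
Error: 0.000000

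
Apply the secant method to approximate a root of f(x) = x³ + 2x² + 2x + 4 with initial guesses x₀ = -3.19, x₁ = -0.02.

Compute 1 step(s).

f(x) = x³ + 2x² + 2x + 4
x₀ = -3.19, x₁ = -0.02

Secant formula: x_{n+1} = x_n - f(x_n)(x_n - x_{n-1})/(f(x_n) - f(x_{n-1}))

Iteration 1:
  f(-3.190000) = -14.489559
  f(-0.020000) = 3.960792
  x_2 = -0.020000 - 3.960792×(-0.020000 - (-3.190000))/(3.960792 - (-14.489559))
       = -0.700513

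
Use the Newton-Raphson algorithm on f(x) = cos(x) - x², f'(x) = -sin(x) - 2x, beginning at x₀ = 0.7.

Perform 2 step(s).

f(x) = cos(x) - x²
f'(x) = -sin(x) - 2x
x₀ = 0.7

Newton-Raphson formula: x_{n+1} = x_n - f(x_n)/f'(x_n)

Iteration 1:
  f(0.700000) = 0.274842
  f'(0.700000) = -2.044218
  x_1 = 0.700000 - 0.274842/(-2.044218) = 0.834449
Iteration 2:
  f(0.834449) = -0.024718
  f'(0.834449) = -2.409823
  x_2 = 0.834449 - (-0.024718)/(-2.409823) = 0.824191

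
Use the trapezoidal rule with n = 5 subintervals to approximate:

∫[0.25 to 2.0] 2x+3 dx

f(x) = 2x+3
a = 0.25, b = 2.0, n = 5
h = (b - a)/n = 0.350000

Trapezoidal rule: (h/2)[f(x₀) + 2f(x₁) + 2f(x₂) + ... + f(xₙ)]

x_0 = 0.2500, f(x_0) = 3.500000, coefficient = 1
x_1 = 0.6000, f(x_1) = 4.200000, coefficient = 2
x_2 = 0.9500, f(x_2) = 4.900000, coefficient = 2
x_3 = 1.3000, f(x_3) = 5.600000, coefficient = 2
x_4 = 1.6500, f(x_4) = 6.300000, coefficient = 2
x_5 = 2.0000, f(x_5) = 7.000000, coefficient = 1

I ≈ (0.350000/2) × 52.500000 = 9.187500
Exact value: 9.187500
Error: 0.000000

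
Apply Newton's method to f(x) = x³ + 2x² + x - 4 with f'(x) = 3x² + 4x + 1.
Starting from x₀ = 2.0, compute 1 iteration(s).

f(x) = x³ + 2x² + x - 4
f'(x) = 3x² + 4x + 1
x₀ = 2.0

Newton-Raphson formula: x_{n+1} = x_n - f(x_n)/f'(x_n)

Iteration 1:
  f(2.000000) = 14.000000
  f'(2.000000) = 21.000000
  x_1 = 2.000000 - 14.000000/21.000000 = 1.333333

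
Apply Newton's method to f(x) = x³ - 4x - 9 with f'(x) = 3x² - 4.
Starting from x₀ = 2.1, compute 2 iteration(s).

f(x) = x³ - 4x - 9
f'(x) = 3x² - 4
x₀ = 2.1

Newton-Raphson formula: x_{n+1} = x_n - f(x_n)/f'(x_n)

Iteration 1:
  f(2.100000) = -8.139000
  f'(2.100000) = 9.230000
  x_1 = 2.100000 - (-8.139000)/9.230000 = 2.981798
Iteration 2:
  f(2.981798) = 5.584341
  f'(2.981798) = 22.673367
  x_2 = 2.981798 - 5.584341/22.673367 = 2.735503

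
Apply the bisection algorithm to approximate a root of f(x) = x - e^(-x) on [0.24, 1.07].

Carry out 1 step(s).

f(x) = x - e^(-x)
Initial interval: [0.24, 1.07]

Iteration 1:
  c_1 = (0.240000 + 1.070000)/2 = 0.655000
  f(c_1) = f(0.655000) = 0.135558
  f(a) × f(c) < 0, new interval: [0.240000, 0.655000]

After 1 iteration(s), the approximation is c_1 = 0.655000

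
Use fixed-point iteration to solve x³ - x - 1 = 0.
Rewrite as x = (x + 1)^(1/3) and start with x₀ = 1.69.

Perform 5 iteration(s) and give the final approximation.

Equation: x³ - x - 1 = 0
Fixed-point form: x = (x + 1)^(1/3)
x₀ = 1.69

x_1 = g(1.690000) = 1.390755
x_2 = g(1.390755) = 1.337145
x_3 = g(1.337145) = 1.327074
x_4 = g(1.327074) = 1.325165
x_5 = g(1.325165) = 1.324803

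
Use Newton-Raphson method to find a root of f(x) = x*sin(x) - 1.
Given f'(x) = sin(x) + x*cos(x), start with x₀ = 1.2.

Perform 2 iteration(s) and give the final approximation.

f(x) = x*sin(x) - 1
f'(x) = sin(x) + x*cos(x)
x₀ = 1.2

Newton-Raphson formula: x_{n+1} = x_n - f(x_n)/f'(x_n)

Iteration 1:
  f(1.200000) = 0.118447
  f'(1.200000) = 1.366868
  x_1 = 1.200000 - 0.118447/1.366868 = 1.113344
Iteration 2:
  f(1.113344) = -0.001129
  f'(1.113344) = 1.388904
  x_2 = 1.113344 - (-0.001129)/1.388904 = 1.114157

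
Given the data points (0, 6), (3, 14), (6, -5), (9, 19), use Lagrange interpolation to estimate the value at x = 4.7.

Lagrange interpolation formula:
P(x) = Σ yᵢ × Lᵢ(x)
where Lᵢ(x) = Π_{j≠i} (x - xⱼ)/(xᵢ - xⱼ)

L_0(4.7) = (4.7 - 3)/(0 - 3) × (4.7 - 6)/(0 - 6) × (4.7 - 9)/(0 - 9) = -0.058660
L_1(4.7) = (4.7 - 0)/(3 - 0) × (4.7 - 6)/(3 - 6) × (4.7 - 9)/(3 - 9) = 0.486537
L_2(4.7) = (4.7 - 0)/(6 - 0) × (4.7 - 3)/(6 - 3) × (4.7 - 9)/(6 - 9) = 0.636241
L_3(4.7) = (4.7 - 0)/(9 - 0) × (4.7 - 3)/(9 - 3) × (4.7 - 6)/(9 - 6) = -0.064117

P(4.7) = 6×L_0(4.7) + 14×L_1(4.7) + (-5)×L_2(4.7) + 19×L_3(4.7)
P(4.7) = 2.060123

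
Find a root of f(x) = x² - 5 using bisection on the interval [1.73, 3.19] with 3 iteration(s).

f(x) = x² - 5
Initial interval: [1.73, 3.19]

Iteration 1:
  c_1 = (1.730000 + 3.190000)/2 = 2.460000
  f(c_1) = f(2.460000) = 1.051600
  f(a) × f(c) < 0, new interval: [1.730000, 2.460000]
Iteration 2:
  c_2 = (1.730000 + 2.460000)/2 = 2.095000
  f(c_2) = f(2.095000) = -0.610975
  f(a) × f(c) ≥ 0, new interval: [2.095000, 2.460000]
Iteration 3:
  c_3 = (2.095000 + 2.460000)/2 = 2.277500
  f(c_3) = f(2.277500) = 0.187006
  f(a) × f(c) < 0, new interval: [2.095000, 2.277500]

After 3 iteration(s), the approximation is c_3 = 2.277500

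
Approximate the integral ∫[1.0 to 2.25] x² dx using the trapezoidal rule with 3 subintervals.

f(x) = x²
a = 1.0, b = 2.25, n = 3
h = (b - a)/n = 0.416667

Trapezoidal rule: (h/2)[f(x₀) + 2f(x₁) + 2f(x₂) + ... + f(xₙ)]

x_0 = 1.0000, f(x_0) = 1.000000, coefficient = 1
x_1 = 1.4167, f(x_1) = 2.006944, coefficient = 2
x_2 = 1.8333, f(x_2) = 3.361111, coefficient = 2
x_3 = 2.2500, f(x_3) = 5.062500, coefficient = 1

I ≈ (0.416667/2) × 16.798611 = 3.499711
Exact value: 3.463542
Error: 0.036169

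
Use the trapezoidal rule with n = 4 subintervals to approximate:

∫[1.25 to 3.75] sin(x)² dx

f(x) = sin(x)²
a = 1.25, b = 3.75, n = 4
h = (b - a)/n = 0.625000

Trapezoidal rule: (h/2)[f(x₀) + 2f(x₁) + 2f(x₂) + ... + f(xₙ)]

x_0 = 1.2500, f(x_0) = 0.900572, coefficient = 1
x_1 = 1.8750, f(x_1) = 0.910280, coefficient = 2
x_2 = 2.5000, f(x_2) = 0.358169, coefficient = 2
x_3 = 3.1250, f(x_3) = 0.000275, coefficient = 2
x_4 = 3.7500, f(x_4) = 0.326682, coefficient = 1

I ≈ (0.625000/2) × 3.764702 = 1.176469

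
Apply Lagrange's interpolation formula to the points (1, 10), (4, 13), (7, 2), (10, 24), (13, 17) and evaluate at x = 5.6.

Lagrange interpolation formula:
P(x) = Σ yᵢ × Lᵢ(x)
where Lᵢ(x) = Π_{j≠i} (x - xⱼ)/(xᵢ - xⱼ)

L_0(5.6) = (5.6 - 4)/(1 - 4) × (5.6 - 7)/(1 - 7) × (5.6 - 10)/(1 - 10) × (5.6 - 13)/(1 - 13) = -0.037518
L_1(5.6) = (5.6 - 1)/(4 - 1) × (5.6 - 7)/(4 - 7) × (5.6 - 10)/(4 - 10) × (5.6 - 13)/(4 - 13) = 0.431453
L_2(5.6) = (5.6 - 1)/(7 - 1) × (5.6 - 4)/(7 - 4) × (5.6 - 10)/(7 - 10) × (5.6 - 13)/(7 - 13) = 0.739635
L_3(5.6) = (5.6 - 1)/(10 - 1) × (5.6 - 4)/(10 - 4) × (5.6 - 7)/(10 - 7) × (5.6 - 13)/(10 - 13) = -0.156892
L_4(5.6) = (5.6 - 1)/(13 - 1) × (5.6 - 4)/(13 - 4) × (5.6 - 7)/(13 - 7) × (5.6 - 10)/(13 - 10) = 0.023322

P(5.6) = 10×L_0(5.6) + 13×L_1(5.6) + 2×L_2(5.6) + 24×L_3(5.6) + 17×L_4(5.6)
P(5.6) = 3.344046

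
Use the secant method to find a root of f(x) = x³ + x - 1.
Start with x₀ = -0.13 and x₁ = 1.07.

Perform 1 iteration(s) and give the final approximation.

f(x) = x³ + x - 1
x₀ = -0.13, x₁ = 1.07

Secant formula: x_{n+1} = x_n - f(x_n)(x_n - x_{n-1})/(f(x_n) - f(x_{n-1}))

Iteration 1:
  f(-0.130000) = -1.132197
  f(1.070000) = 1.295043
  x_2 = 1.070000 - 1.295043×(1.070000 - (-0.130000))/(1.295043 - (-1.132197))
       = 0.429745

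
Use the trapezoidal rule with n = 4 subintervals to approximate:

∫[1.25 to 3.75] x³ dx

f(x) = x³
a = 1.25, b = 3.75, n = 4
h = (b - a)/n = 0.625000

Trapezoidal rule: (h/2)[f(x₀) + 2f(x₁) + 2f(x₂) + ... + f(xₙ)]

x_0 = 1.2500, f(x_0) = 1.953125, coefficient = 1
x_1 = 1.8750, f(x_1) = 6.591797, coefficient = 2
x_2 = 2.5000, f(x_2) = 15.625000, coefficient = 2
x_3 = 3.1250, f(x_3) = 30.517578, coefficient = 2
x_4 = 3.7500, f(x_4) = 52.734375, coefficient = 1

I ≈ (0.625000/2) × 160.156250 = 50.048828
Exact value: 48.828125
Error: 1.220703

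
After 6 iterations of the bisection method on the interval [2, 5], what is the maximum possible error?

Bisection error bound: |error| ≤ (b-a)/2^n
|error| ≤ (5 - 2)/2^6 = 3/2^6
|error| ≤ 0.0468750000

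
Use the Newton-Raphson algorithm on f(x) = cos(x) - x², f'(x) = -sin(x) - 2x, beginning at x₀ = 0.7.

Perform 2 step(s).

f(x) = cos(x) - x²
f'(x) = -sin(x) - 2x
x₀ = 0.7

Newton-Raphson formula: x_{n+1} = x_n - f(x_n)/f'(x_n)

Iteration 1:
  f(0.700000) = 0.274842
  f'(0.700000) = -2.044218
  x_1 = 0.700000 - 0.274842/(-2.044218) = 0.834449
Iteration 2:
  f(0.834449) = -0.024718
  f'(0.834449) = -2.409823
  x_2 = 0.834449 - (-0.024718)/(-2.409823) = 0.824191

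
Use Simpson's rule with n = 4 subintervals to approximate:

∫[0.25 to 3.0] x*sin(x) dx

f(x) = x*sin(x)
a = 0.25, b = 3.0, n = 4
h = (b - a)/n = 0.687500

Simpson's rule: (h/3)[f(x₀) + 4f(x₁) + 2f(x₂) + ... + f(xₙ)]

x_0 = 0.2500, f(x_0) = 0.061851, coefficient = 1
x_1 = 0.9375, f(x_1) = 0.755701, coefficient = 4
x_2 = 1.6250, f(x_2) = 1.622613, coefficient = 2
x_3 = 2.3125, f(x_3) = 1.705050, coefficient = 4
x_4 = 3.0000, f(x_4) = 0.423360, coefficient = 1

I ≈ (0.687500/3) × 13.573440 = 3.110580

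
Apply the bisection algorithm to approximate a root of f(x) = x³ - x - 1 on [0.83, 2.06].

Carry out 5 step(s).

f(x) = x³ - x - 1
Initial interval: [0.83, 2.06]

Iteration 1:
  c_1 = (0.830000 + 2.060000)/2 = 1.445000
  f(c_1) = f(1.445000) = 0.572196
  f(a) × f(c) < 0, new interval: [0.830000, 1.445000]
Iteration 2:
  c_2 = (0.830000 + 1.445000)/2 = 1.137500
  f(c_2) = f(1.137500) = -0.665682
  f(a) × f(c) ≥ 0, new interval: [1.137500, 1.445000]
Iteration 3:
  c_3 = (1.137500 + 1.445000)/2 = 1.291250
  f(c_3) = f(1.291250) = -0.138315
  f(a) × f(c) ≥ 0, new interval: [1.291250, 1.445000]
Iteration 4:
  c_4 = (1.291250 + 1.445000)/2 = 1.368125
  f(c_4) = f(1.368125) = 0.192685
  f(a) × f(c) < 0, new interval: [1.291250, 1.368125]
Iteration 5:
  c_5 = (1.291250 + 1.368125)/2 = 1.329687
  f(c_5) = f(1.329687) = 0.021292
  f(a) × f(c) < 0, new interval: [1.291250, 1.329687]

After 5 iteration(s), the approximation is c_5 = 1.329687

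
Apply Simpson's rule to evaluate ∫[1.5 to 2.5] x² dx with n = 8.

f(x) = x²
a = 1.5, b = 2.5, n = 8
h = (b - a)/n = 0.125000

Simpson's rule: (h/3)[f(x₀) + 4f(x₁) + 2f(x₂) + ... + f(xₙ)]

x_0 = 1.5000, f(x_0) = 2.250000, coefficient = 1
x_1 = 1.6250, f(x_1) = 2.640625, coefficient = 4
x_2 = 1.7500, f(x_2) = 3.062500, coefficient = 2
x_3 = 1.8750, f(x_3) = 3.515625, coefficient = 4
x_4 = 2.0000, f(x_4) = 4.000000, coefficient = 2
x_5 = 2.1250, f(x_5) = 4.515625, coefficient = 4
x_6 = 2.2500, f(x_6) = 5.062500, coefficient = 2
x_7 = 2.3750, f(x_7) = 5.640625, coefficient = 4
x_8 = 2.5000, f(x_8) = 6.250000, coefficient = 1

I ≈ (0.125000/3) × 98.000000 = 4.083333
Exact value: 4.083333
Error: 0.000000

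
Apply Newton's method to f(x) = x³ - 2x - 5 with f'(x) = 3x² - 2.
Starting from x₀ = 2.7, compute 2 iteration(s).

f(x) = x³ - 2x - 5
f'(x) = 3x² - 2
x₀ = 2.7

Newton-Raphson formula: x_{n+1} = x_n - f(x_n)/f'(x_n)

Iteration 1:
  f(2.700000) = 9.283000
  f'(2.700000) = 19.870000
  x_1 = 2.700000 - 9.283000/19.870000 = 2.232813
Iteration 2:
  f(2.232813) = 1.665964
  f'(2.232813) = 12.956366
  x_2 = 2.232813 - 1.665964/12.956366 = 2.104231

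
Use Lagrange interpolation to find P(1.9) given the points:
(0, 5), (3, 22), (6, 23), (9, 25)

Lagrange interpolation formula:
P(x) = Σ yᵢ × Lᵢ(x)
where Lᵢ(x) = Π_{j≠i} (x - xⱼ)/(xᵢ - xⱼ)

L_0(1.9) = (1.9 - 3)/(0 - 3) × (1.9 - 6)/(0 - 6) × (1.9 - 9)/(0 - 9) = 0.197660
L_1(1.9) = (1.9 - 0)/(3 - 0) × (1.9 - 6)/(3 - 6) × (1.9 - 9)/(3 - 9) = 1.024241
L_2(1.9) = (1.9 - 0)/(6 - 0) × (1.9 - 3)/(6 - 3) × (1.9 - 9)/(6 - 9) = -0.274796
L_3(1.9) = (1.9 - 0)/(9 - 0) × (1.9 - 3)/(9 - 3) × (1.9 - 6)/(9 - 6) = 0.052895

P(1.9) = 5×L_0(1.9) + 22×L_1(1.9) + 23×L_2(1.9) + 25×L_3(1.9)
P(1.9) = 18.523660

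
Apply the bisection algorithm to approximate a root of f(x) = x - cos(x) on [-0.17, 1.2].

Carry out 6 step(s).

f(x) = x - cos(x)
Initial interval: [-0.17, 1.2]

Iteration 1:
  c_1 = (-0.170000 + 1.200000)/2 = 0.515000
  f(c_1) = f(0.515000) = -0.355293
  f(a) × f(c) ≥ 0, new interval: [0.515000, 1.200000]
Iteration 2:
  c_2 = (0.515000 + 1.200000)/2 = 0.857500
  f(c_2) = f(0.857500) = 0.203170
  f(a) × f(c) < 0, new interval: [0.515000, 0.857500]
Iteration 3:
  c_3 = (0.515000 + 0.857500)/2 = 0.686250
  f(c_3) = f(0.686250) = -0.087378
  f(a) × f(c) ≥ 0, new interval: [0.686250, 0.857500]
Iteration 4:
  c_4 = (0.686250 + 0.857500)/2 = 0.771875
  f(c_4) = f(0.771875) = 0.055271
  f(a) × f(c) < 0, new interval: [0.686250, 0.771875]
Iteration 5:
  c_5 = (0.686250 + 0.771875)/2 = 0.729062
  f(c_5) = f(0.729062) = -0.016737
  f(a) × f(c) ≥ 0, new interval: [0.729062, 0.771875]
Iteration 6:
  c_6 = (0.729062 + 0.771875)/2 = 0.750469
  f(c_6) = f(0.750469) = 0.019099
  f(a) × f(c) < 0, new interval: [0.729062, 0.750469]

After 6 iteration(s), the approximation is c_6 = 0.750469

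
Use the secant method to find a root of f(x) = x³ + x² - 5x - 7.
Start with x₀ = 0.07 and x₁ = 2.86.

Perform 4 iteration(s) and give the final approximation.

f(x) = x³ + x² - 5x - 7
x₀ = 0.07, x₁ = 2.86

Secant formula: x_{n+1} = x_n - f(x_n)(x_n - x_{n-1})/(f(x_n) - f(x_{n-1}))

Iteration 1:
  f(0.070000) = -7.344757
  f(2.860000) = 10.273256
  x_2 = 2.860000 - 10.273256×(2.860000 - 0.070000)/(10.273256 - (-7.344757))
       = 1.233120
Iteration 2:
  f(2.860000) = 10.273256
  f(1.233120) = -9.769950
  x_3 = 1.233120 - (-9.769950)×(1.233120 - 2.860000)/(-9.769950 - 10.273256)
       = 2.026134
Iteration 3:
  f(1.233120) = -9.769950
  f(2.026134) = -4.707728
  x_4 = 2.026134 - (-4.707728)×(2.026134 - 1.233120)/(-4.707728 - (-9.769950))
       = 2.763615
Iteration 4:
  f(2.026134) = -4.707728
  f(2.763615) = 7.926783
  x_5 = 2.763615 - 7.926783×(2.763615 - 2.026134)/(7.926783 - (-4.707728))
       = 2.300926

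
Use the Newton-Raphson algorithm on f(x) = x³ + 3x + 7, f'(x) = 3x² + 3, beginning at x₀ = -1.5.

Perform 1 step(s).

f(x) = x³ + 3x + 7
f'(x) = 3x² + 3
x₀ = -1.5

Newton-Raphson formula: x_{n+1} = x_n - f(x_n)/f'(x_n)

Iteration 1:
  f(-1.500000) = -0.875000
  f'(-1.500000) = 9.750000
  x_1 = -1.500000 - (-0.875000)/9.750000 = -1.410256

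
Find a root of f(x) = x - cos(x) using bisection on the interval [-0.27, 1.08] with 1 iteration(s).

f(x) = x - cos(x)
Initial interval: [-0.27, 1.08]

Iteration 1:
  c_1 = (-0.270000 + 1.080000)/2 = 0.405000
  f(c_1) = f(0.405000) = -0.514102
  f(a) × f(c) ≥ 0, new interval: [0.405000, 1.080000]

After 1 iteration(s), the approximation is c_1 = 0.405000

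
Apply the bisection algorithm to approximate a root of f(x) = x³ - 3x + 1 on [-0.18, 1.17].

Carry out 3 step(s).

f(x) = x³ - 3x + 1
Initial interval: [-0.18, 1.17]

Iteration 1:
  c_1 = (-0.180000 + 1.170000)/2 = 0.495000
  f(c_1) = f(0.495000) = -0.363713
  f(a) × f(c) < 0, new interval: [-0.180000, 0.495000]
Iteration 2:
  c_2 = (-0.180000 + 0.495000)/2 = 0.157500
  f(c_2) = f(0.157500) = 0.531407
  f(a) × f(c) ≥ 0, new interval: [0.157500, 0.495000]
Iteration 3:
  c_3 = (0.157500 + 0.495000)/2 = 0.326250
  f(c_3) = f(0.326250) = 0.055976
  f(a) × f(c) ≥ 0, new interval: [0.326250, 0.495000]

After 3 iteration(s), the approximation is c_3 = 0.326250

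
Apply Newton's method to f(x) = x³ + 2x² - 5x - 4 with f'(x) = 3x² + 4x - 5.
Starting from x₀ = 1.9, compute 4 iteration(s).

f(x) = x³ + 2x² - 5x - 4
f'(x) = 3x² + 4x - 5
x₀ = 1.9

Newton-Raphson formula: x_{n+1} = x_n - f(x_n)/f'(x_n)

Iteration 1:
  f(1.900000) = 0.579000
  f'(1.900000) = 13.430000
  x_1 = 1.900000 - 0.579000/13.430000 = 1.856888
Iteration 2:
  f(1.856888) = 0.014232
  f'(1.856888) = 12.771645
  x_2 = 1.856888 - 0.014232/12.771645 = 1.855773
Iteration 3:
  f(1.855773) = 0.000009
  f'(1.855773) = 12.754776
  x_3 = 1.855773 - 0.000009/12.754776 = 1.855773
Iteration 4:
  f(1.855773) = 0.000000
  f'(1.855773) = 12.754765
  x_4 = 1.855773 - 0.000000/12.754765 = 1.855773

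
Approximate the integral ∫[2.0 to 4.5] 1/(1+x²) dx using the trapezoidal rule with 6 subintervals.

f(x) = 1/(1+x²)
a = 2.0, b = 4.5, n = 6
h = (b - a)/n = 0.416667

Trapezoidal rule: (h/2)[f(x₀) + 2f(x₁) + 2f(x₂) + ... + f(xₙ)]

x_0 = 2.0000, f(x_0) = 0.200000, coefficient = 1
x_1 = 2.4167, f(x_1) = 0.146193, coefficient = 2
x_2 = 2.8333, f(x_2) = 0.110769, coefficient = 2
x_3 = 3.2500, f(x_3) = 0.086486, coefficient = 2
x_4 = 3.6667, f(x_4) = 0.069231, coefficient = 2
x_5 = 4.0833, f(x_5) = 0.056582, coefficient = 2
x_6 = 4.5000, f(x_6) = 0.047059, coefficient = 1

I ≈ (0.416667/2) × 1.185581 = 0.246996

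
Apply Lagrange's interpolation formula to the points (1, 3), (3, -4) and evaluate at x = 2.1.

Lagrange interpolation formula:
P(x) = Σ yᵢ × Lᵢ(x)
where Lᵢ(x) = Π_{j≠i} (x - xⱼ)/(xᵢ - xⱼ)

L_0(2.1) = (2.1 - 3)/(1 - 3) = 0.450000
L_1(2.1) = (2.1 - 1)/(3 - 1) = 0.550000

P(2.1) = 3×L_0(2.1) + (-4)×L_1(2.1)
P(2.1) = -0.850000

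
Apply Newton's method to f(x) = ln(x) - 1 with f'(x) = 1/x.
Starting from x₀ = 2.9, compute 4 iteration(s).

f(x) = ln(x) - 1
f'(x) = 1/x
x₀ = 2.9

Newton-Raphson formula: x_{n+1} = x_n - f(x_n)/f'(x_n)

Iteration 1:
  f(2.900000) = 0.064711
  f'(2.900000) = 0.344828
  x_1 = 2.900000 - 0.064711/0.344828 = 2.712339
Iteration 2:
  f(2.712339) = -0.002189
  f'(2.712339) = 0.368685
  x_2 = 2.712339 - (-0.002189)/0.368685 = 2.718275
Iteration 3:
  f(2.718275) = -0.000002
  f'(2.718275) = 0.367880
  x_3 = 2.718275 - (-0.000002)/0.367880 = 2.718282
Iteration 4:
  f(2.718282) = 0.000000
  f'(2.718282) = 0.367879
  x_4 = 2.718282 - 0.000000/0.367879 = 2.718282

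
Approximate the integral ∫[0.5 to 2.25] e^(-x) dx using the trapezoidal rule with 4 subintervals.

f(x) = e^(-x)
a = 0.5, b = 2.25, n = 4
h = (b - a)/n = 0.437500

Trapezoidal rule: (h/2)[f(x₀) + 2f(x₁) + 2f(x₂) + ... + f(xₙ)]

x_0 = 0.5000, f(x_0) = 0.606531, coefficient = 1
x_1 = 0.9375, f(x_1) = 0.391606, coefficient = 2
x_2 = 1.3750, f(x_2) = 0.252840, coefficient = 2
x_3 = 1.8125, f(x_3) = 0.163246, coefficient = 2
x_4 = 2.2500, f(x_4) = 0.105399, coefficient = 1

I ≈ (0.437500/2) × 2.327311 = 0.509099
Exact value: 0.501131
Error: 0.007968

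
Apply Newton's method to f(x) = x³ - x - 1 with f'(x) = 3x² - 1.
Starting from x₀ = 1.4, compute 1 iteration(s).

f(x) = x³ - x - 1
f'(x) = 3x² - 1
x₀ = 1.4

Newton-Raphson formula: x_{n+1} = x_n - f(x_n)/f'(x_n)

Iteration 1:
  f(1.400000) = 0.344000
  f'(1.400000) = 4.880000
  x_1 = 1.400000 - 0.344000/4.880000 = 1.329508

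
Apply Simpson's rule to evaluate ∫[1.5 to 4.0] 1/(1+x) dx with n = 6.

f(x) = 1/(1+x)
a = 1.5, b = 4.0, n = 6
h = (b - a)/n = 0.416667

Simpson's rule: (h/3)[f(x₀) + 4f(x₁) + 2f(x₂) + ... + f(xₙ)]

x_0 = 1.5000, f(x_0) = 0.400000, coefficient = 1
x_1 = 1.9167, f(x_1) = 0.342857, coefficient = 4
x_2 = 2.3333, f(x_2) = 0.300000, coefficient = 2
x_3 = 2.7500, f(x_3) = 0.266667, coefficient = 4
x_4 = 3.1667, f(x_4) = 0.240000, coefficient = 2
x_5 = 3.5833, f(x_5) = 0.218182, coefficient = 4
x_6 = 4.0000, f(x_6) = 0.200000, coefficient = 1

I ≈ (0.416667/3) × 4.990823 = 0.693170
Exact value: 0.693147
Error: 0.000023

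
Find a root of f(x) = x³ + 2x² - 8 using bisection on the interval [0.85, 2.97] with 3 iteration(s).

f(x) = x³ + 2x² - 8
Initial interval: [0.85, 2.97]

Iteration 1:
  c_1 = (0.850000 + 2.970000)/2 = 1.910000
  f(c_1) = f(1.910000) = 6.264071
  f(a) × f(c) < 0, new interval: [0.850000, 1.910000]
Iteration 2:
  c_2 = (0.850000 + 1.910000)/2 = 1.380000
  f(c_2) = f(1.380000) = -1.563128
  f(a) × f(c) ≥ 0, new interval: [1.380000, 1.910000]
Iteration 3:
  c_3 = (1.380000 + 1.910000)/2 = 1.645000
  f(c_3) = f(1.645000) = 1.863461
  f(a) × f(c) < 0, new interval: [1.380000, 1.645000]

After 3 iteration(s), the approximation is c_3 = 1.645000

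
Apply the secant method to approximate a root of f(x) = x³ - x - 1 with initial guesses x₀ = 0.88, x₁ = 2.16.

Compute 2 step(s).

f(x) = x³ - x - 1
x₀ = 0.88, x₁ = 2.16

Secant formula: x_{n+1} = x_n - f(x_n)(x_n - x_{n-1})/(f(x_n) - f(x_{n-1}))

Iteration 1:
  f(0.880000) = -1.198528
  f(2.160000) = 6.917696
  x_2 = 2.160000 - 6.917696×(2.160000 - 0.880000)/(6.917696 - (-1.198528))
       = 1.069018
Iteration 2:
  f(2.160000) = 6.917696
  f(1.069018) = -0.847344
  x_3 = 1.069018 - (-0.847344)×(1.069018 - 2.160000)/(-0.847344 - 6.917696)
       = 1.188070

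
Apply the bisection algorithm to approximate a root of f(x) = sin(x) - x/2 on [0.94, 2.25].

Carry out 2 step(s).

f(x) = sin(x) - x/2
Initial interval: [0.94, 2.25]

Iteration 1:
  c_1 = (0.940000 + 2.250000)/2 = 1.595000
  f(c_1) = f(1.595000) = 0.202207
  f(a) × f(c) ≥ 0, new interval: [1.595000, 2.250000]
Iteration 2:
  c_2 = (1.595000 + 2.250000)/2 = 1.922500
  f(c_2) = f(1.922500) = -0.022463
  f(a) × f(c) < 0, new interval: [1.595000, 1.922500]

After 2 iteration(s), the approximation is c_2 = 1.922500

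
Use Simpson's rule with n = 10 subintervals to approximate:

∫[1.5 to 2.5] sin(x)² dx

f(x) = sin(x)²
a = 1.5, b = 2.5, n = 10
h = (b - a)/n = 0.100000

Simpson's rule: (h/3)[f(x₀) + 4f(x₁) + 2f(x₂) + ... + f(xₙ)]

x_0 = 1.5000, f(x_0) = 0.994996, coefficient = 1
x_1 = 1.6000, f(x_1) = 0.999147, coefficient = 4
x_2 = 1.7000, f(x_2) = 0.983399, coefficient = 2
x_3 = 1.8000, f(x_3) = 0.948379, coefficient = 4
x_4 = 1.9000, f(x_4) = 0.895484, coefficient = 2
x_5 = 2.0000, f(x_5) = 0.826822, coefficient = 4
x_6 = 2.1000, f(x_6) = 0.745130, coefficient = 2
x_7 = 2.2000, f(x_7) = 0.653666, coefficient = 4
x_8 = 2.3000, f(x_8) = 0.556076, coefficient = 2
x_9 = 2.4000, f(x_9) = 0.456251, coefficient = 4
x_10 = 2.5000, f(x_10) = 0.358169, coefficient = 1

I ≈ (0.100000/3) × 23.250406 = 0.775014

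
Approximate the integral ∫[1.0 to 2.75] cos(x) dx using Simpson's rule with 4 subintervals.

f(x) = cos(x)
a = 1.0, b = 2.75, n = 4
h = (b - a)/n = 0.437500

Simpson's rule: (h/3)[f(x₀) + 4f(x₁) + 2f(x₂) + ... + f(xₙ)]

x_0 = 1.0000, f(x_0) = 0.540302, coefficient = 1
x_1 = 1.4375, f(x_1) = 0.132902, coefficient = 4
x_2 = 1.8750, f(x_2) = -0.299534, coefficient = 2
x_3 = 2.3125, f(x_3) = -0.675545, coefficient = 4
x_4 = 2.7500, f(x_4) = -0.924302, coefficient = 1

I ≈ (0.437500/3) × -3.153639 = -0.459906
Exact value: -0.459810
Error: 0.000096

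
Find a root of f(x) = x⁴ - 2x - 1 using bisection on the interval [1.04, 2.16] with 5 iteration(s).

f(x) = x⁴ - 2x - 1
Initial interval: [1.04, 2.16]

Iteration 1:
  c_1 = (1.040000 + 2.160000)/2 = 1.600000
  f(c_1) = f(1.600000) = 2.353600
  f(a) × f(c) < 0, new interval: [1.040000, 1.600000]
Iteration 2:
  c_2 = (1.040000 + 1.600000)/2 = 1.320000
  f(c_2) = f(1.320000) = -0.604042
  f(a) × f(c) ≥ 0, new interval: [1.320000, 1.600000]
Iteration 3:
  c_3 = (1.320000 + 1.600000)/2 = 1.460000
  f(c_3) = f(1.460000) = 0.623719
  f(a) × f(c) < 0, new interval: [1.320000, 1.460000]
Iteration 4:
  c_4 = (1.320000 + 1.460000)/2 = 1.390000
  f(c_4) = f(1.390000) = -0.046990
  f(a) × f(c) ≥ 0, new interval: [1.390000, 1.460000]
Iteration 5:
  c_5 = (1.390000 + 1.460000)/2 = 1.425000
  f(c_5) = f(1.425000) = 0.273438
  f(a) × f(c) < 0, new interval: [1.390000, 1.425000]

After 5 iteration(s), the approximation is c_5 = 1.425000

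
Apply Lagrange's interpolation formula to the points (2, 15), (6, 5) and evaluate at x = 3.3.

Lagrange interpolation formula:
P(x) = Σ yᵢ × Lᵢ(x)
where Lᵢ(x) = Π_{j≠i} (x - xⱼ)/(xᵢ - xⱼ)

L_0(3.3) = (3.3 - 6)/(2 - 6) = 0.675000
L_1(3.3) = (3.3 - 2)/(6 - 2) = 0.325000

P(3.3) = 15×L_0(3.3) + 5×L_1(3.3)
P(3.3) = 11.750000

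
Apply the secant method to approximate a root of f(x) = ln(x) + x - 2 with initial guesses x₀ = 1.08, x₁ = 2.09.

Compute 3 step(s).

f(x) = ln(x) + x - 2
x₀ = 1.08, x₁ = 2.09

Secant formula: x_{n+1} = x_n - f(x_n)(x_n - x_{n-1})/(f(x_n) - f(x_{n-1}))

Iteration 1:
  f(1.080000) = -0.843039
  f(2.090000) = 0.827164
  x_2 = 2.090000 - 0.827164×(2.090000 - 1.080000)/(0.827164 - (-0.843039))
       = 1.589800
Iteration 2:
  f(2.090000) = 0.827164
  f(1.589800) = 0.053408
  x_3 = 1.589800 - 0.053408×(1.589800 - 2.090000)/(0.053408 - 0.827164)
       = 1.555274
Iteration 3:
  f(1.589800) = 0.053408
  f(1.555274) = -0.003074
  x_4 = 1.555274 - (-0.003074)×(1.555274 - 1.589800)/(-0.003074 - 0.053408)
       = 1.557153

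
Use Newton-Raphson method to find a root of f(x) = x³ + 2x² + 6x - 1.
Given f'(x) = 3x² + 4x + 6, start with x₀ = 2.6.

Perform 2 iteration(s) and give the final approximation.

f(x) = x³ + 2x² + 6x - 1
f'(x) = 3x² + 4x + 6
x₀ = 2.6

Newton-Raphson formula: x_{n+1} = x_n - f(x_n)/f'(x_n)

Iteration 1:
  f(2.600000) = 45.696000
  f'(2.600000) = 36.680000
  x_1 = 2.600000 - 45.696000/36.680000 = 1.354198
Iteration 2:
  f(1.354198) = 13.276299
  f'(1.354198) = 16.918354
  x_2 = 1.354198 - 13.276299/16.918354 = 0.569471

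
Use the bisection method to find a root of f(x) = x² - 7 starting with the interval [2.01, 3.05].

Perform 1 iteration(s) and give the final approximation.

f(x) = x² - 7
Initial interval: [2.01, 3.05]

Iteration 1:
  c_1 = (2.010000 + 3.050000)/2 = 2.530000
  f(c_1) = f(2.530000) = -0.599100
  f(a) × f(c) ≥ 0, new interval: [2.530000, 3.050000]

After 1 iteration(s), the approximation is c_1 = 2.530000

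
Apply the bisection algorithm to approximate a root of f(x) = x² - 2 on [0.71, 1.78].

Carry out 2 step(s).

f(x) = x² - 2
Initial interval: [0.71, 1.78]

Iteration 1:
  c_1 = (0.710000 + 1.780000)/2 = 1.245000
  f(c_1) = f(1.245000) = -0.449975
  f(a) × f(c) ≥ 0, new interval: [1.245000, 1.780000]
Iteration 2:
  c_2 = (1.245000 + 1.780000)/2 = 1.512500
  f(c_2) = f(1.512500) = 0.287656
  f(a) × f(c) < 0, new interval: [1.245000, 1.512500]

After 2 iteration(s), the approximation is c_2 = 1.512500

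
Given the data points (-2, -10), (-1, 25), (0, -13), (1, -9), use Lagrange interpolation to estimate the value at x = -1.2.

Lagrange interpolation formula:
P(x) = Σ yᵢ × Lᵢ(x)
where Lᵢ(x) = Π_{j≠i} (x - xⱼ)/(xᵢ - xⱼ)

L_0(-1.2) = (-1.2 - (-1))/(-2 - (-1)) × (-1.2 - 0)/(-2 - 0) × (-1.2 - 1)/(-2 - 1) = 0.088000
L_1(-1.2) = (-1.2 - (-2))/(-1 - (-2)) × (-1.2 - 0)/(-1 - 0) × (-1.2 - 1)/(-1 - 1) = 1.056000
L_2(-1.2) = (-1.2 - (-2))/(0 - (-2)) × (-1.2 - (-1))/(0 - (-1)) × (-1.2 - 1)/(0 - 1) = -0.176000
L_3(-1.2) = (-1.2 - (-2))/(1 - (-2)) × (-1.2 - (-1))/(1 - (-1)) × (-1.2 - 0)/(1 - 0) = 0.032000

P(-1.2) = (-10)×L_0(-1.2) + 25×L_1(-1.2) + (-13)×L_2(-1.2) + (-9)×L_3(-1.2)
P(-1.2) = 27.520000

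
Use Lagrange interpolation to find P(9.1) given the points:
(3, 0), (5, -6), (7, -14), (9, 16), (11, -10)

Lagrange interpolation formula:
P(x) = Σ yᵢ × Lᵢ(x)
where Lᵢ(x) = Π_{j≠i} (x - xⱼ)/(xᵢ - xⱼ)

L_0(9.1) = (9.1 - 5)/(3 - 5) × (9.1 - 7)/(3 - 7) × (9.1 - 9)/(3 - 9) × (9.1 - 11)/(3 - 11) = -0.004260
L_1(9.1) = (9.1 - 3)/(5 - 3) × (9.1 - 7)/(5 - 7) × (9.1 - 9)/(5 - 9) × (9.1 - 11)/(5 - 11) = 0.025353
L_2(9.1) = (9.1 - 3)/(7 - 3) × (9.1 - 5)/(7 - 5) × (9.1 - 9)/(7 - 9) × (9.1 - 11)/(7 - 11) = -0.074248
L_3(9.1) = (9.1 - 3)/(9 - 3) × (9.1 - 5)/(9 - 5) × (9.1 - 7)/(9 - 7) × (9.1 - 11)/(9 - 11) = 1.039478
L_4(9.1) = (9.1 - 3)/(11 - 3) × (9.1 - 5)/(11 - 5) × (9.1 - 7)/(11 - 7) × (9.1 - 9)/(11 - 9) = 0.013677

P(9.1) = 0×L_0(9.1) + (-6)×L_1(9.1) + (-14)×L_2(9.1) + 16×L_3(9.1) + (-10)×L_4(9.1)
P(9.1) = 17.382236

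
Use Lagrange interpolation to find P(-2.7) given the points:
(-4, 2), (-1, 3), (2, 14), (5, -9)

Lagrange interpolation formula:
P(x) = Σ yᵢ × Lᵢ(x)
where Lᵢ(x) = Π_{j≠i} (x - xⱼ)/(xᵢ - xⱼ)

L_0(-2.7) = (-2.7 - (-1))/(-4 - (-1)) × (-2.7 - 2)/(-4 - 2) × (-2.7 - 5)/(-4 - 5) = 0.379772
L_1(-2.7) = (-2.7 - (-4))/(-1 - (-4)) × (-2.7 - 2)/(-1 - 2) × (-2.7 - 5)/(-1 - 5) = 0.871241
L_2(-2.7) = (-2.7 - (-4))/(2 - (-4)) × (-2.7 - (-1))/(2 - (-1)) × (-2.7 - 5)/(2 - 5) = -0.315130
L_3(-2.7) = (-2.7 - (-4))/(5 - (-4)) × (-2.7 - (-1))/(5 - (-1)) × (-2.7 - 2)/(5 - 2) = 0.064117

P(-2.7) = 2×L_0(-2.7) + 3×L_1(-2.7) + 14×L_2(-2.7) + (-9)×L_3(-2.7)
P(-2.7) = -1.615605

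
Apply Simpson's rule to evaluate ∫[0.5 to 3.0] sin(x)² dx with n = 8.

f(x) = sin(x)²
a = 0.5, b = 3.0, n = 8
h = (b - a)/n = 0.312500

Simpson's rule: (h/3)[f(x₀) + 4f(x₁) + 2f(x₂) + ... + f(xₙ)]

x_0 = 0.5000, f(x_0) = 0.229849, coefficient = 1
x_1 = 0.8125, f(x_1) = 0.527089, coefficient = 4
x_2 = 1.1250, f(x_2) = 0.814087, coefficient = 2
x_3 = 1.4375, f(x_3) = 0.982337, coefficient = 4
x_4 = 1.7500, f(x_4) = 0.968228, coefficient = 2
x_5 = 2.0625, f(x_5) = 0.777095, coefficient = 4
x_6 = 2.3750, f(x_6) = 0.481199, coefficient = 2
x_7 = 2.6875, f(x_7) = 0.192411, coefficient = 4
x_8 = 3.0000, f(x_8) = 0.019915, coefficient = 1

I ≈ (0.312500/3) × 14.692519 = 1.530471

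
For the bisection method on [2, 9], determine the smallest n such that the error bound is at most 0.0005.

We need (b-a)/2^n ≤ 0.0005
(9 - 2)/2^n ≤ 0.0005
7/2^n ≤ 0.0005
2^n ≥ 14000
n ≥ log₂(14000) = 13.77
n ≥ 14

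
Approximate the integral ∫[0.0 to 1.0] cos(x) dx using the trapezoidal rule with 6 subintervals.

f(x) = cos(x)
a = 0.0, b = 1.0, n = 6
h = (b - a)/n = 0.166667

Trapezoidal rule: (h/2)[f(x₀) + 2f(x₁) + 2f(x₂) + ... + f(xₙ)]

x_0 = 0.0000, f(x_0) = 1.000000, coefficient = 1
x_1 = 0.1667, f(x_1) = 0.986143, coefficient = 2
x_2 = 0.3333, f(x_2) = 0.944957, coefficient = 2
x_3 = 0.5000, f(x_3) = 0.877583, coefficient = 2
x_4 = 0.6667, f(x_4) = 0.785887, coefficient = 2
x_5 = 0.8333, f(x_5) = 0.672412, coefficient = 2
x_6 = 1.0000, f(x_6) = 0.540302, coefficient = 1

I ≈ (0.166667/2) × 10.074267 = 0.839522
Exact value: 0.841471
Error: 0.001949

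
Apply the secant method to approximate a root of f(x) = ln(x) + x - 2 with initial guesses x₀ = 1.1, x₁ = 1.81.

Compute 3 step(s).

f(x) = ln(x) + x - 2
x₀ = 1.1, x₁ = 1.81

Secant formula: x_{n+1} = x_n - f(x_n)(x_n - x_{n-1})/(f(x_n) - f(x_{n-1}))

Iteration 1:
  f(1.100000) = -0.804690
  f(1.810000) = 0.403327
  x_2 = 1.810000 - 0.403327×(1.810000 - 1.100000)/(0.403327 - (-0.804690))
       = 1.572949
Iteration 2:
  f(1.810000) = 0.403327
  f(1.572949) = 0.025901
  x_3 = 1.572949 - 0.025901×(1.572949 - 1.810000)/(0.025901 - 0.403327)
       = 1.556681
Iteration 3:
  f(1.572949) = 0.025901
  f(1.556681) = -0.000763
  x_4 = 1.556681 - (-0.000763)×(1.556681 - 1.572949)/(-0.000763 - 0.025901)
       = 1.557147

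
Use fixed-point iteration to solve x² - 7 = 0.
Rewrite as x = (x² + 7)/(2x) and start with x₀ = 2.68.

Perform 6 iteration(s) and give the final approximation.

Equation: x² - 7 = 0
Fixed-point form: x = (x² + 7)/(2x)
x₀ = 2.68

x_1 = g(2.680000) = 2.645970
x_2 = g(2.645970) = 2.645751
x_3 = g(2.645751) = 2.645751
x_4 = g(2.645751) = 2.645751
x_5 = g(2.645751) = 2.645751
x_6 = g(2.645751) = 2.645751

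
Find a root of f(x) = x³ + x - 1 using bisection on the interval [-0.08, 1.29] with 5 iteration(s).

f(x) = x³ + x - 1
Initial interval: [-0.08, 1.29]

Iteration 1:
  c_1 = (-0.080000 + 1.290000)/2 = 0.605000
  f(c_1) = f(0.605000) = -0.173555
  f(a) × f(c) ≥ 0, new interval: [0.605000, 1.290000]
Iteration 2:
  c_2 = (0.605000 + 1.290000)/2 = 0.947500
  f(c_2) = f(0.947500) = 0.798124
  f(a) × f(c) < 0, new interval: [0.605000, 0.947500]
Iteration 3:
  c_3 = (0.605000 + 0.947500)/2 = 0.776250
  f(c_3) = f(0.776250) = 0.243990
  f(a) × f(c) < 0, new interval: [0.605000, 0.776250]
Iteration 4:
  c_4 = (0.605000 + 0.776250)/2 = 0.690625
  f(c_4) = f(0.690625) = 0.020027
  f(a) × f(c) < 0, new interval: [0.605000, 0.690625]
Iteration 5:
  c_5 = (0.605000 + 0.690625)/2 = 0.647813
  f(c_5) = f(0.647813) = -0.080326
  f(a) × f(c) ≥ 0, new interval: [0.647813, 0.690625]

After 5 iteration(s), the approximation is c_5 = 0.647813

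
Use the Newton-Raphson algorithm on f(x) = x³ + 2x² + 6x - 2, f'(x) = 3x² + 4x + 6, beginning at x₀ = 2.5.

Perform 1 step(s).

f(x) = x³ + 2x² + 6x - 2
f'(x) = 3x² + 4x + 6
x₀ = 2.5

Newton-Raphson formula: x_{n+1} = x_n - f(x_n)/f'(x_n)

Iteration 1:
  f(2.500000) = 41.125000
  f'(2.500000) = 34.750000
  x_1 = 2.500000 - 41.125000/34.750000 = 1.316547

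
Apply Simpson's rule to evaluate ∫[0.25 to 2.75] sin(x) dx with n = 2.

f(x) = sin(x)
a = 0.25, b = 2.75, n = 2
h = (b - a)/n = 1.250000

Simpson's rule: (h/3)[f(x₀) + 4f(x₁) + 2f(x₂) + ... + f(xₙ)]

x_0 = 0.2500, f(x_0) = 0.247404, coefficient = 1
x_1 = 1.5000, f(x_1) = 0.997495, coefficient = 4
x_2 = 2.7500, f(x_2) = 0.381661, coefficient = 1

I ≈ (1.250000/3) × 4.619045 = 1.924602
Exact value: 1.893215
Error: 0.031387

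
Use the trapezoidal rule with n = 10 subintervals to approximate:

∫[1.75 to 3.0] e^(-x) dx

f(x) = e^(-x)
a = 1.75, b = 3.0, n = 10
h = (b - a)/n = 0.125000

Trapezoidal rule: (h/2)[f(x₀) + 2f(x₁) + 2f(x₂) + ... + f(xₙ)]

x_0 = 1.7500, f(x_0) = 0.173774, coefficient = 1
x_1 = 1.8750, f(x_1) = 0.153355, coefficient = 2
x_2 = 2.0000, f(x_2) = 0.135335, coefficient = 2
x_3 = 2.1250, f(x_3) = 0.119433, coefficient = 2
x_4 = 2.2500, f(x_4) = 0.105399, coefficient = 2
x_5 = 2.3750, f(x_5) = 0.093014, coefficient = 2
x_6 = 2.5000, f(x_6) = 0.082085, coefficient = 2
x_7 = 2.6250, f(x_7) = 0.072440, coefficient = 2
x_8 = 2.7500, f(x_8) = 0.063928, coefficient = 2
x_9 = 2.8750, f(x_9) = 0.056416, coefficient = 2
x_10 = 3.0000, f(x_10) = 0.049787, coefficient = 1

I ≈ (0.125000/2) × 1.986372 = 0.124148
Exact value: 0.123987
Error: 0.000161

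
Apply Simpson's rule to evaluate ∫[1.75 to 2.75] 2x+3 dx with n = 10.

f(x) = 2x+3
a = 1.75, b = 2.75, n = 10
h = (b - a)/n = 0.100000

Simpson's rule: (h/3)[f(x₀) + 4f(x₁) + 2f(x₂) + ... + f(xₙ)]

x_0 = 1.7500, f(x_0) = 6.500000, coefficient = 1
x_1 = 1.8500, f(x_1) = 6.700000, coefficient = 4
x_2 = 1.9500, f(x_2) = 6.900000, coefficient = 2
x_3 = 2.0500, f(x_3) = 7.100000, coefficient = 4
x_4 = 2.1500, f(x_4) = 7.300000, coefficient = 2
x_5 = 2.2500, f(x_5) = 7.500000, coefficient = 4
x_6 = 2.3500, f(x_6) = 7.700000, coefficient = 2
x_7 = 2.4500, f(x_7) = 7.900000, coefficient = 4
x_8 = 2.5500, f(x_8) = 8.100000, coefficient = 2
x_9 = 2.6500, f(x_9) = 8.300000, coefficient = 4
x_10 = 2.7500, f(x_10) = 8.500000, coefficient = 1

I ≈ (0.100000/3) × 225.000000 = 7.500000
Exact value: 7.500000
Error: 0.000000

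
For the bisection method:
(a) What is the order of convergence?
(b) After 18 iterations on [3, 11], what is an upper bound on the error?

(a) Bisection has linear (order 1) convergence; the error is halved each step.

(b) Error bound = (b-a)/2^n = (11 - 3)/2^{18}
    = 8/2^{18}

(a) 1 (linear); (b) error ≤ 3.05e-05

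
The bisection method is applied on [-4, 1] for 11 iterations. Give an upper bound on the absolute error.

Bisection error bound: |error| ≤ (b-a)/2^n
|error| ≤ (1 - (-4))/2^11 = 5/2^11
|error| ≤ 0.0024414062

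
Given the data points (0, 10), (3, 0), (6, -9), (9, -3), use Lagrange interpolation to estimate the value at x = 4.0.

Lagrange interpolation formula:
P(x) = Σ yᵢ × Lᵢ(x)
where Lᵢ(x) = Π_{j≠i} (x - xⱼ)/(xᵢ - xⱼ)

L_0(4.0) = (4.0 - 3)/(0 - 3) × (4.0 - 6)/(0 - 6) × (4.0 - 9)/(0 - 9) = -0.061728
L_1(4.0) = (4.0 - 0)/(3 - 0) × (4.0 - 6)/(3 - 6) × (4.0 - 9)/(3 - 9) = 0.740741
L_2(4.0) = (4.0 - 0)/(6 - 0) × (4.0 - 3)/(6 - 3) × (4.0 - 9)/(6 - 9) = 0.370370
L_3(4.0) = (4.0 - 0)/(9 - 0) × (4.0 - 3)/(9 - 3) × (4.0 - 6)/(9 - 6) = -0.049383

P(4.0) = 10×L_0(4.0) + 0×L_1(4.0) + (-9)×L_2(4.0) + (-3)×L_3(4.0)
P(4.0) = -3.802469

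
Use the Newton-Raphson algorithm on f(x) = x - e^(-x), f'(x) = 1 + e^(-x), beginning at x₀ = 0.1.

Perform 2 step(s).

f(x) = x - e^(-x)
f'(x) = 1 + e^(-x)
x₀ = 0.1

Newton-Raphson formula: x_{n+1} = x_n - f(x_n)/f'(x_n)

Iteration 1:
  f(0.100000) = -0.804837
  f'(0.100000) = 1.904837
  x_1 = 0.100000 - (-0.804837)/1.904837 = 0.522523
Iteration 2:
  f(0.522523) = -0.070500
  f'(0.522523) = 1.593023
  x_2 = 0.522523 - (-0.070500)/1.593023 = 0.566778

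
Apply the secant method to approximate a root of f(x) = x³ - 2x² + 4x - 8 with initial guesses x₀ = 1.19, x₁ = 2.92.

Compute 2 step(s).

f(x) = x³ - 2x² + 4x - 8
x₀ = 1.19, x₁ = 2.92

Secant formula: x_{n+1} = x_n - f(x_n)(x_n - x_{n-1})/(f(x_n) - f(x_{n-1}))

Iteration 1:
  f(1.190000) = -4.387041
  f(2.920000) = 11.524288
  x_2 = 2.920000 - 11.524288×(2.920000 - 1.190000)/(11.524288 - (-4.387041))
       = 1.666992
Iteration 2:
  f(2.920000) = 11.524288
  f(1.666992) = -2.257414
  x_3 = 1.666992 - (-2.257414)×(1.666992 - 2.920000)/(-2.257414 - 11.524288)
       = 1.872232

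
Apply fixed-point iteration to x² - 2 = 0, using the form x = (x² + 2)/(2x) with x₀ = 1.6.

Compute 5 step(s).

Equation: x² - 2 = 0
Fixed-point form: x = (x² + 2)/(2x)
x₀ = 1.6

x_1 = g(1.600000) = 1.425000
x_2 = g(1.425000) = 1.414254
x_3 = g(1.414254) = 1.414214
x_4 = g(1.414214) = 1.414214
x_5 = g(1.414214) = 1.414214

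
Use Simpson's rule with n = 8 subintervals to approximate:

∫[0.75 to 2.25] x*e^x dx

f(x) = x*e^x
a = 0.75, b = 2.25, n = 8
h = (b - a)/n = 0.187500

Simpson's rule: (h/3)[f(x₀) + 4f(x₁) + 2f(x₂) + ... + f(xₙ)]

x_0 = 0.7500, f(x_0) = 1.587750, coefficient = 1
x_1 = 0.9375, f(x_1) = 2.393990, coefficient = 4
x_2 = 1.1250, f(x_2) = 3.465244, coefficient = 2
x_3 = 1.3125, f(x_3) = 4.876529, coefficient = 4
x_4 = 1.5000, f(x_4) = 6.722534, coefficient = 2
x_5 = 1.6875, f(x_5) = 9.122539, coefficient = 4
x_6 = 1.8750, f(x_6) = 12.226536, coefficient = 2
x_7 = 2.0625, f(x_7) = 16.222819, coefficient = 4
x_8 = 2.2500, f(x_8) = 21.347406, coefficient = 1

I ≈ (0.187500/3) × 198.227291 = 12.389206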